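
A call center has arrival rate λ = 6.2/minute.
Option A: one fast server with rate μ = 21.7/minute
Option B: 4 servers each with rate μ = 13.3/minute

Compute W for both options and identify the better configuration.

Option A: single server μ = 21.7 (M/M/1)
  ρ_A = 6.2/21.7 = 0.2857
  W_A = 1/(μ-λ) = 1/(21.7-6.2) = 1/15.50 = 0.06452

Option B: 4 servers μ = 13.3 (M/M/4)
  ρ_B = λ/(cμ) = 6.2/(4×13.3) = 0.1165
  Offered load a = λ/μ = cρ = 6.2/13.3 = 0.4662
  P₀ = [ Σₙ₌₀^3 aⁿ/n! + a^4/(4!(1-ρ)) ]⁻¹
  Σ = a^0/0! + a^1/1! + a^2/2! + a^3/3! = 1.0000 + 0.46617 + 0.10866 + 0.016884 = 1.5917
  a^4/(4!(1-ρ)) = 0.04722/(24 × 0.8835) = 0.002227
  P₀ = 1/(1.5917 + 0.002227) = 0.6274
  Lq = P₀·a^4·ρ / (4!(1-ρ)²) = 0.6274 × 0.04722 × 0.1165 / (24 × 0.7805) = 0.0001843
  Wq_B = Lq/λ = 0.0001843/6.2 = 0.00002973
  W_B = Wq_B + 1/μ = 0.00002973 + 0.07519 = 0.07522

Since W_A = 0.06452 < W_B = 0.07522, Option A (single fast server) has the shorter time in system.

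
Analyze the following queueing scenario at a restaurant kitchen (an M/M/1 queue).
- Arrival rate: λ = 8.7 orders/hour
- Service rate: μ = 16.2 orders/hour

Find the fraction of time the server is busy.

Server utilization: ρ = λ/μ
ρ = 8.7/16.2 = 0.5370
The server is busy 53.70% of the time.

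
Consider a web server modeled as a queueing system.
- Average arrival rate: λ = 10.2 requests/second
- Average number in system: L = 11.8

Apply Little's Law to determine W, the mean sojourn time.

Little's Law: L = λW, so W = L/λ
W = 11.8/10.2 = 1.1569 seconds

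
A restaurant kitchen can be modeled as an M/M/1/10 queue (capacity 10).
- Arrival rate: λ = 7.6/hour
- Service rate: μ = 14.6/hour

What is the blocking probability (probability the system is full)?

ρ = λ/μ = 7.6/14.6 = 0.520548
P₀ = (1-ρ)/(1-ρ^(K+1)) = (1-0.520548)/(1-0.520548^11) = 0.47945/0.99924 = 0.4798
P_K = P₀×ρ^K = 0.479817 × 0.520548^10 = 0.479817 × 0.00146086 = 0.0007009
Blocking probability = 0.07009%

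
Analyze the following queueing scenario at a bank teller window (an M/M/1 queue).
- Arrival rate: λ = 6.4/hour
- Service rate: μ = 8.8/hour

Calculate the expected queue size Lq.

ρ = λ/μ = 6.4/8.8 = 0.7273
For M/M/1: Lq = λ²/(μ(μ-λ))
Lq = 40.96/(8.8 × 2.40)
Lq = 1.9394 transactions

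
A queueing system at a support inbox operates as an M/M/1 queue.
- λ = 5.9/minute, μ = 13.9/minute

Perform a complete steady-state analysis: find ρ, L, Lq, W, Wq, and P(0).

Step 1: ρ = λ/μ = 5.9/13.9 = 0.4245
Step 2: L = λ/(μ-λ) = 5.9/8.00 = 0.7375
Step 3: Lq = λ²/(μ(μ-λ)) = 34.81/(13.9×8.00) = 0.3130
Step 4: W = 1/(μ-λ) = 1/8.00 = 0.1250
Step 5: Wq = λ/(μ(μ-λ)) = 5.9/(13.9×8.00) = 0.05306
Step 6: P(0) = 1-ρ = 0.5755
Verify: L = λW = 5.9×0.1250 = 0.7375 ✔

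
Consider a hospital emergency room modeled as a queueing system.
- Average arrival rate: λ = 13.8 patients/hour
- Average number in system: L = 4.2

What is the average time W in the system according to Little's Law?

Little's Law: L = λW, so W = L/λ
W = 4.2/13.8 = 0.3043 hours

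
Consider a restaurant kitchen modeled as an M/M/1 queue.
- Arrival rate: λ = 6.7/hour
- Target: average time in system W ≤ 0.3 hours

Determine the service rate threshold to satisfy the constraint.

For M/M/1: W = 1/(μ-λ)
Need W ≤ 0.3, so 1/(μ-λ) ≤ 0.3
μ - λ ≥ 1/0.3 = 3.3333
μ ≥ 6.7 + 3.3333 = 10.0333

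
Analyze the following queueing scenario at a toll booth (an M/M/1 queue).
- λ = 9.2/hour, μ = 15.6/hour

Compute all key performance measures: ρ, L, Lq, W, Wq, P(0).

Step 1: ρ = λ/μ = 9.2/15.6 = 0.5897
Step 2: L = λ/(μ-λ) = 9.2/6.40 = 1.4375
Step 3: Lq = λ²/(μ(μ-λ)) = 84.64/(15.6×6.40) = 0.8478
Step 4: W = 1/(μ-λ) = 1/6.40 = 0.15625
Step 5: Wq = λ/(μ(μ-λ)) = 9.2/(15.6×6.40) = 0.09215
Step 6: P(0) = 1-ρ = 0.4103
Verify: L = λW = 9.2×0.15625 = 1.4375 ✔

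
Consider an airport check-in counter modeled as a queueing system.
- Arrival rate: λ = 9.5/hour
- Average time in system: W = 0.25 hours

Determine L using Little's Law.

Little's Law: L = λW
L = 9.5 × 0.25 = 2.3750 passengers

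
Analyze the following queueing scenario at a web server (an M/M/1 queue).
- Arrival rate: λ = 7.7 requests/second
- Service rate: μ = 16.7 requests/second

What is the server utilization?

Server utilization: ρ = λ/μ
ρ = 7.7/16.7 = 0.4611
The server is busy 46.11% of the time.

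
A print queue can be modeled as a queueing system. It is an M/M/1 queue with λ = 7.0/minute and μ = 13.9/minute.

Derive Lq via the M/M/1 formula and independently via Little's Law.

Method 1 (direct): Lq = λ²/(μ(μ-λ)) = 49.00/(13.9 × 6.90) = 0.5109

Method 2 (Little's Law):
W = 1/(μ-λ) = 1/6.90 = 0.14493
Wq = W - 1/μ = 0.14493 - 0.071942 = 0.07299
Lq = λWq = 7.0 × 0.07299 = 0.5109 ✔ (matches Method 1)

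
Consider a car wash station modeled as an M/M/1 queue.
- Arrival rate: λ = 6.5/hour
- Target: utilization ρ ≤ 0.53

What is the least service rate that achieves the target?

ρ = λ/μ, so μ = λ/ρ
μ ≥ 6.5/0.53 = 12.2642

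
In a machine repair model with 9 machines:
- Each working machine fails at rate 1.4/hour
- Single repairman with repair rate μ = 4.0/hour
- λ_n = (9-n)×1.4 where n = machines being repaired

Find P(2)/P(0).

P(2)/P(0) = ∏_{i=0}^{2-1} λ_i/μ_{i+1}
= (9-0)×1.4/4.0 × (9-1)×1.4/4.0
= 8.8200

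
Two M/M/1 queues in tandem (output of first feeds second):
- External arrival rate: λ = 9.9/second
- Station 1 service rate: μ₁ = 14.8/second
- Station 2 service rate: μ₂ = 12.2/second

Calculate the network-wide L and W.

By Jackson's theorem, each station behaves as independent M/M/1.
Station 1: ρ₁ = 9.9/14.8 = 0.6689, L₁ = ρ₁/(1-ρ₁) = λ/(μ₁-λ) = 9.9/4.90 = 2.02041
Station 2: ρ₂ = 9.9/12.2 = 0.8115, L₂ = ρ₂/(1-ρ₂) = λ/(μ₂-λ) = 9.9/2.30 = 4.30435
Total: L = L₁ + L₂ = 2.02041 + 4.30435 = 6.3248
W = L/λ = 6.3248/9.9 = 0.6389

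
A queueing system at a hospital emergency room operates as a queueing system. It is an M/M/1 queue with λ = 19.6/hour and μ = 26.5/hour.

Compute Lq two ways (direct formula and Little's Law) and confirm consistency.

Method 1 (direct): Lq = λ²/(μ(μ-λ)) = 384.16/(26.5 × 6.90) = 2.1010

Method 2 (Little's Law):
W = 1/(μ-λ) = 1/6.90 = 0.144928
Wq = W - 1/μ = 0.144928 - 0.0377358 = 0.107192
Lq = λWq = 19.6 × 0.107192 = 2.1010 ✔ (matches Method 1)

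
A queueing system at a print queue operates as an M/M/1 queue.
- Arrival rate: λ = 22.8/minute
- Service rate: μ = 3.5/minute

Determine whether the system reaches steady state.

Stability requires ρ = λ/(cμ) < 1
ρ = 22.8/(1 × 3.5) = 22.8/3.50 = 6.5143
Since 6.5143 ≥ 1, the system is UNSTABLE.
Queue grows without bound. Need μ > λ = 22.8.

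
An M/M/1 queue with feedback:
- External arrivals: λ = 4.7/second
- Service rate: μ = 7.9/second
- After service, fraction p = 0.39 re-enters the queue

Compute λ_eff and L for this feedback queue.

Effective arrival rate: λ_eff = λ/(1-p) = 4.7/(1-0.39) = 4.7/0.61 = 7.704918
ρ = λ_eff/μ = 7.704918/7.9 = 0.9753061
L = ρ/(1-ρ) = 0.9753061/(1-0.9753061) = 39.4958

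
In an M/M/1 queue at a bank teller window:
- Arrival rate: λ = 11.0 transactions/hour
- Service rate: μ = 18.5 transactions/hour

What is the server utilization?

Server utilization: ρ = λ/μ
ρ = 11.0/18.5 = 0.5946
The server is busy 59.46% of the time.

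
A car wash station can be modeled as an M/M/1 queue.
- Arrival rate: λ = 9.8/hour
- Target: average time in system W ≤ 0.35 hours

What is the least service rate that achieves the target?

For M/M/1: W = 1/(μ-λ)
Need W ≤ 0.35, so 1/(μ-λ) ≤ 0.35
μ - λ ≥ 1/0.35 = 2.8571
μ ≥ 9.8 + 2.8571 = 12.6571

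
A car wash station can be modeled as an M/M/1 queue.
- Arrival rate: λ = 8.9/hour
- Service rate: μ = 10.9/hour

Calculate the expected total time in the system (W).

First, compute utilization: ρ = λ/μ = 8.9/10.9 = 0.8165
For M/M/1: W = 1/(μ-λ)
W = 1/(10.9-8.9) = 1/2.00
W = 0.5000 hours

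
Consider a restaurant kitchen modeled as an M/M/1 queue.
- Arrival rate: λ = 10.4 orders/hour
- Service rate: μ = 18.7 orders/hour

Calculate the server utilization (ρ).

Server utilization: ρ = λ/μ
ρ = 10.4/18.7 = 0.5561
The server is busy 55.61% of the time.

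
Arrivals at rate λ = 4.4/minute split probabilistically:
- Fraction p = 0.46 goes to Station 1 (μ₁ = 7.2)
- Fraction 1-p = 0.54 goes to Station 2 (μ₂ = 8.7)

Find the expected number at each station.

Effective rates: λ₁ = 4.4×0.46 = 2.024, λ₂ = 4.4×0.54 = 2.376
Station 1: ρ₁ = 2.024/7.2 = 0.2811, L₁ = ρ₁/(1-ρ₁) = 0.2811/(1-0.2811) = 0.3910
Station 2: ρ₂ = 2.376/8.7 = 0.2731, L₂ = ρ₂/(1-ρ₂) = 0.2731/(1-0.2731) = 0.3757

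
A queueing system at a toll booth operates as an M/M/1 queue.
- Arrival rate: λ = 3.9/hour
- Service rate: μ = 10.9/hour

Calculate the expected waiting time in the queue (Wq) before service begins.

First, compute utilization: ρ = λ/μ = 3.9/10.9 = 0.3578
For M/M/1: Wq = λ/(μ(μ-λ))
Wq = 3.9/(10.9 × (10.9-3.9))
Wq = 3.9/(10.9 × 7.00)
Wq = 0.05111 hours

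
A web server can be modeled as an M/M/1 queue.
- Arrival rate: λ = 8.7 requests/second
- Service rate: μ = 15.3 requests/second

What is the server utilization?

Server utilization: ρ = λ/μ
ρ = 8.7/15.3 = 0.5686
The server is busy 56.86% of the time.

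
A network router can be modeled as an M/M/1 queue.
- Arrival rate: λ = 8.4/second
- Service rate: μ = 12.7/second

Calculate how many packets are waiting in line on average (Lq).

ρ = λ/μ = 8.4/12.7 = 0.6614
For M/M/1: Lq = λ²/(μ(μ-λ))
Lq = 70.56/(12.7 × 4.30)
Lq = 1.2921 packets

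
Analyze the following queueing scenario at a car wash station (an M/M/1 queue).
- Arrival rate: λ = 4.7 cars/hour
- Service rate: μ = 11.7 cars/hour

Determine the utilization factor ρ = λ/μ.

Server utilization: ρ = λ/μ
ρ = 4.7/11.7 = 0.4017
The server is busy 40.17% of the time.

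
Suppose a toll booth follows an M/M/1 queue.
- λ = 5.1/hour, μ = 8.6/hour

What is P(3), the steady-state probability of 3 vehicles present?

ρ = λ/μ = 5.1/8.6 = 0.59302
P(n) = (1-ρ)ρⁿ
P(3) = (1-0.59302) × 0.59302^3
P(3) = 0.40698 × 0.20855
P(3) = 0.08488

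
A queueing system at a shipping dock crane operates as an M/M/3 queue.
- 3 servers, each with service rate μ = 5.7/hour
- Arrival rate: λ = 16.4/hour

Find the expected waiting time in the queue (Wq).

Traffic intensity: ρ = λ/(cμ) = 16.4/(3×5.7) = 0.9591
Since ρ = 0.9591 < 1, system is stable.
Offered load a = λ/μ = cρ = 16.4/5.7 = 2.8772
P₀ = [ Σₙ₌₀^2 aⁿ/n! + a^3/(3!(1-ρ)) ]⁻¹
Σ = a^0/0! + a^1/1! + a^2/2! = 1.0000 + 2.8772 + 4.1391 = 8.0163
a^3/(3!(1-ρ)) = 23.81809/(6 × 0.04093567) = 96.9737
P₀ = 1/(8.0163 + 96.9737) = 0.009525
Lq = P₀·a^3·ρ / (3!(1-ρ)²) = 0.00952472 × 23.8181 × 0.959064 / (6 × 0.00167573) = 21.6397
Wq = Lq/λ = 21.6397/16.4 = 1.3195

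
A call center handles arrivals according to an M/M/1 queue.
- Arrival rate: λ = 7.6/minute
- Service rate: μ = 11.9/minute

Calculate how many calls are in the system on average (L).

ρ = λ/μ = 7.6/11.9 = 0.6387
For M/M/1: L = λ/(μ-λ)
L = 7.6/(11.9-7.6) = 7.6/4.30
L = 1.7674 calls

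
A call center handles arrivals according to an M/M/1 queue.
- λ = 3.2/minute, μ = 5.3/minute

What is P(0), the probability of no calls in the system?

ρ = λ/μ = 3.2/5.3 = 0.6038
P(0) = 1 - ρ = 1 - 0.6038 = 0.3962
The server is idle 39.62% of the time.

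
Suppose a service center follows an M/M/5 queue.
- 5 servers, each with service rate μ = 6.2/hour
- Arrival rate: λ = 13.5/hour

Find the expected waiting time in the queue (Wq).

Traffic intensity: ρ = λ/(cμ) = 13.5/(5×6.2) = 0.4355
Since ρ = 0.4355 < 1, system is stable.
Offered load a = λ/μ = cρ = 13.5/6.2 = 2.1774
P₀ = [ Σₙ₌₀^4 aⁿ/n! + a^5/(5!(1-ρ)) ]⁻¹
Σ = a^0/0! + a^1/1! + a^2/2! + a^3/3! + a^4/4! = 1.0000 + 2.1774 + 2.3706 + 1.7206 + 0.9366 = 8.2052
a^5/(5!(1-ρ)) = 48.9452/(120 × 0.5645) = 0.7225
P₀ = 1/(8.2052 + 0.7225) = 0.1120
Lq = P₀·a^5·ρ / (5!(1-ρ)²) = 0.11201 × 48.9452 × 0.43548 / (120 × 0.31868) = 0.06243
Wq = Lq/λ = 0.062432/13.5 = 0.004625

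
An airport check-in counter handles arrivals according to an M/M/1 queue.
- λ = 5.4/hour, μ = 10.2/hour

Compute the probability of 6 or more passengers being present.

ρ = λ/μ = 5.4/10.2 = 0.52941
P(N ≥ n) = ρⁿ
P(N ≥ 6) = 0.52941^6
P(N ≥ 6) = 0.02202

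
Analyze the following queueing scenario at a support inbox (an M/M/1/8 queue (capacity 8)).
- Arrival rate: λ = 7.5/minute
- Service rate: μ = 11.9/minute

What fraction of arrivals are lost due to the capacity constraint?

ρ = λ/μ = 7.5/11.9 = 0.630252
P₀ = (1-ρ)/(1-ρ^(K+1)) = (1-0.630252)/(1-0.630252^9) = 0.3697/0.9843 = 0.3756
P_K = P₀×ρ^K = 0.3756 × 0.630252^8 = 0.3756 × 0.02490 = 0.009352
Blocking probability = 0.94%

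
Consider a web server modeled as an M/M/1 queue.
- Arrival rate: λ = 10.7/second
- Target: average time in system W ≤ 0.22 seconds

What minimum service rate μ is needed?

For M/M/1: W = 1/(μ-λ)
Need W ≤ 0.22, so 1/(μ-λ) ≤ 0.22
μ - λ ≥ 1/0.22 = 4.5455
μ ≥ 10.7 + 4.5455 = 15.2455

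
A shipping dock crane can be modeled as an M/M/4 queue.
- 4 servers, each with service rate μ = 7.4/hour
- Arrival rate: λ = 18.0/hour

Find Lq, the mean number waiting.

Traffic intensity: ρ = λ/(cμ) = 18.0/(4×7.4) = 0.6081
Since ρ = 0.6081 < 1, system is stable.
Offered load a = λ/μ = cρ = 18.0/7.4 = 2.4324
P₀ = [ Σₙ₌₀^3 aⁿ/n! + a^4/(4!(1-ρ)) ]⁻¹
Σ = a^0/0! + a^1/1! + a^2/2! + a^3/3! = 1.0000 + 2.4324 + 2.9584 + 2.3987 = 8.7895
a^4/(4!(1-ρ)) = 35.0077/(24 × 0.39189) = 3.7221
P₀ = 1/(8.7895 + 3.7221) = 0.07993
Lq = P₀·a^4·ρ / (4!(1-ρ)²) = 0.07993 × 35.0077 × 0.6081 / (24 × 0.1536) = 0.4616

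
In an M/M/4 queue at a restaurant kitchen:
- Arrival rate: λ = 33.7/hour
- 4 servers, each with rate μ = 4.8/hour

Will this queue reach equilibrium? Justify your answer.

Stability requires ρ = λ/(cμ) < 1
ρ = 33.7/(4 × 4.8) = 33.7/19.20 = 1.7552
Since 1.7552 ≥ 1, the system is UNSTABLE.
Need c > λ/μ = 33.7/4.8 = 7.02.
Minimum servers needed: c = 8.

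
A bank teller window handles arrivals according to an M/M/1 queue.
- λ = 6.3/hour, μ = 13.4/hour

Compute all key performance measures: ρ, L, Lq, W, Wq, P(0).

Step 1: ρ = λ/μ = 6.3/13.4 = 0.4701
Step 2: L = λ/(μ-λ) = 6.3/7.10 = 0.8873
Step 3: Lq = λ²/(μ(μ-λ)) = 39.69/(13.4×7.10) = 0.4172
Step 4: W = 1/(μ-λ) = 1/7.10 = 0.140845
Step 5: Wq = λ/(μ(μ-λ)) = 6.3/(13.4×7.10) = 0.06622
Step 6: P(0) = 1-ρ = 0.5299
Verify: L = λW = 6.3×0.140845 = 0.8873 ✔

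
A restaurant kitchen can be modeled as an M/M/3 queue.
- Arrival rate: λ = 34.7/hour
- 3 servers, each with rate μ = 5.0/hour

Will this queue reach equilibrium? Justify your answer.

Stability requires ρ = λ/(cμ) < 1
ρ = 34.7/(3 × 5.0) = 34.7/15.00 = 2.3133
Since 2.3133 ≥ 1, the system is UNSTABLE.
Need c > λ/μ = 34.7/5.0 = 6.94.
Minimum servers needed: c = 7.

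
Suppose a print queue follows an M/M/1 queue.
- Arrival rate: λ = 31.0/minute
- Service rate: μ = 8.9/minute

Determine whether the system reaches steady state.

Stability requires ρ = λ/(cμ) < 1
ρ = 31.0/(1 × 8.9) = 31.0/8.90 = 3.4831
Since 3.4831 ≥ 1, the system is UNSTABLE.
Queue grows without bound. Need μ > λ = 31.0.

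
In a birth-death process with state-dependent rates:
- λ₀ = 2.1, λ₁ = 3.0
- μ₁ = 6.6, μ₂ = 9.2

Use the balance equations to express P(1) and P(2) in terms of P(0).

Balance equations:
State 0: λ₀P₀ = μ₁P₁ → P₁ = (λ₀/μ₁)P₀ = (2.1/6.6)P₀ = 0.3182P₀
State 1: P₂ = (λ₀λ₁)/(μ₁μ₂)P₀ = (2.1×3.0)/(6.6×9.2)P₀ = 0.1038P₀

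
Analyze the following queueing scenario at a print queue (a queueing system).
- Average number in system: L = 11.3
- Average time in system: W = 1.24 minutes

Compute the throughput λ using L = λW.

Little's Law: L = λW, so λ = L/W
λ = 11.3/1.24 = 9.1129 jobs/minute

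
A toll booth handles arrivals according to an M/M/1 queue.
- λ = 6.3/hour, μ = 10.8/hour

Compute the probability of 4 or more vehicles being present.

ρ = λ/μ = 6.3/10.8 = 0.5833
P(N ≥ n) = ρⁿ
P(N ≥ 4) = 0.5833^4
P(N ≥ 4) = 0.1158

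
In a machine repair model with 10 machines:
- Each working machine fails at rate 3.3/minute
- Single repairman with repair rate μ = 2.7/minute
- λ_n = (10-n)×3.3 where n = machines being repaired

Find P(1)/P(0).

P(1)/P(0) = ∏_{i=0}^{1-1} λ_i/μ_{i+1}
= (10-0)×3.3/2.7
= 12.2222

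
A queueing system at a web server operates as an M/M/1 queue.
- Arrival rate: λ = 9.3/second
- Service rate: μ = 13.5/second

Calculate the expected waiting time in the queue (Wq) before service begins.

First, compute utilization: ρ = λ/μ = 9.3/13.5 = 0.6889
For M/M/1: Wq = λ/(μ(μ-λ))
Wq = 9.3/(13.5 × (13.5-9.3))
Wq = 9.3/(13.5 × 4.20)
Wq = 0.1640 seconds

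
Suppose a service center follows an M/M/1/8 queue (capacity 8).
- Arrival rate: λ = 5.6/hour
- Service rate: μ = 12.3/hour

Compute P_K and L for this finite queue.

ρ = λ/μ = 5.6/12.3 = 0.45528
P₀ = (1-ρ)/(1-ρ^(K+1)) = (1-0.45528)/(1-0.45528^9) = 0.54472/0.99916 = 0.5452
P_K = P₀×ρ^K = 0.5452 × 0.45528^8 = 0.5452 × 0.001846 = 0.001006
Blocking probability P_8 = 0.001006 (0.10%)
L = ρ[1 - (K+1)ρ^K + Kρ^(K+1)] / [(1-ρ)(1-ρ^(K+1))]
L = 0.45528 × (1 - 9×0.001846 + 8×0.0008404) / ((1 - 0.45528) × (1 - 0.0008404)) = 0.8282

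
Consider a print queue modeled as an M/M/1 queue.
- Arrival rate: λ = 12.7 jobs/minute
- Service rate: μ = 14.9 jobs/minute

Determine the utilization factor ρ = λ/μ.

Server utilization: ρ = λ/μ
ρ = 12.7/14.9 = 0.8523
The server is busy 85.23% of the time.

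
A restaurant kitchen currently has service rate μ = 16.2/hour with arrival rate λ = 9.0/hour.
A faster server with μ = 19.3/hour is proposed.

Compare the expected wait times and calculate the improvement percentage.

System 1: ρ₁ = 9.0/16.2 = 0.5556, W₁ = 1/(16.2-9.0) = 0.1389
System 2: ρ₂ = 9.0/19.3 = 0.4663, W₂ = 1/(19.3-9.0) = 0.09709
Improvement: (W₁-W₂)/W₁ = (0.1389-0.09709)/0.1389 = 30.10%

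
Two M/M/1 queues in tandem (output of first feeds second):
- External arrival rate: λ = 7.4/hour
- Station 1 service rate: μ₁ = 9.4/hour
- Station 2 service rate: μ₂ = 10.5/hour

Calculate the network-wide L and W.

By Jackson's theorem, each station behaves as independent M/M/1.
Station 1: ρ₁ = 7.4/9.4 = 0.7872, L₁ = ρ₁/(1-ρ₁) = λ/(μ₁-λ) = 7.4/2.00 = 3.7000
Station 2: ρ₂ = 7.4/10.5 = 0.7048, L₂ = ρ₂/(1-ρ₂) = λ/(μ₂-λ) = 7.4/3.10 = 2.3871
Total: L = L₁ + L₂ = 3.7000 + 2.3871 = 6.0871
W = L/λ = 6.0871/7.4 = 0.8226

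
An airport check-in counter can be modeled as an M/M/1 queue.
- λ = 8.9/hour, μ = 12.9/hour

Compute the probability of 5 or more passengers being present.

ρ = λ/μ = 8.9/12.9 = 0.6899
P(N ≥ n) = ρⁿ
P(N ≥ 5) = 0.6899^5
P(N ≥ 5) = 0.1563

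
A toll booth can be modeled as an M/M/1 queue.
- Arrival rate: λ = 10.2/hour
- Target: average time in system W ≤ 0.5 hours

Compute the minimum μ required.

For M/M/1: W = 1/(μ-λ)
Need W ≤ 0.5, so 1/(μ-λ) ≤ 0.5
μ - λ ≥ 1/0.5 = 2.0000
μ ≥ 10.2 + 2.0000 = 12.2000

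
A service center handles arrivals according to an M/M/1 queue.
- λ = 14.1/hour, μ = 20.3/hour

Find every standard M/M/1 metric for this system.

Step 1: ρ = λ/μ = 14.1/20.3 = 0.6946
Step 2: L = λ/(μ-λ) = 14.1/6.20 = 2.2742
Step 3: Lq = λ²/(μ(μ-λ)) = 198.81/(20.3×6.20) = 1.5796
Step 4: W = 1/(μ-λ) = 1/6.20 = 0.16129
Step 5: Wq = λ/(μ(μ-λ)) = 14.1/(20.3×6.20) = 0.1120
Step 6: P(0) = 1-ρ = 0.3054
Verify: L = λW = 14.1×0.16129 = 2.2742 ✔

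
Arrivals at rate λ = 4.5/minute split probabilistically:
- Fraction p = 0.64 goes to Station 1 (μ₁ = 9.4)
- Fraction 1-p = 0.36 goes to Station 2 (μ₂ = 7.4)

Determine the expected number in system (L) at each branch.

Effective rates: λ₁ = 4.5×0.64 = 2.88, λ₂ = 4.5×0.36 = 1.62
Station 1: ρ₁ = 2.88/9.4 = 0.30638, L₁ = ρ₁/(1-ρ₁) = 0.30638/(1-0.30638) = 0.4417
Station 2: ρ₂ = 1.62/7.4 = 0.21892, L₂ = ρ₂/(1-ρ₂) = 0.21892/(1-0.21892) = 0.2803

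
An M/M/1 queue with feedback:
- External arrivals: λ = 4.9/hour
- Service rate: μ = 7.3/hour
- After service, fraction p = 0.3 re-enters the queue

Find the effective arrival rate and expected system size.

Effective arrival rate: λ_eff = λ/(1-p) = 4.9/(1-0.3) = 4.9/0.70 = 7.0000
ρ = λ_eff/μ = 7.0000/7.3 = 0.958904
L = ρ/(1-ρ) = 0.958904/(1-0.958904) = 23.3333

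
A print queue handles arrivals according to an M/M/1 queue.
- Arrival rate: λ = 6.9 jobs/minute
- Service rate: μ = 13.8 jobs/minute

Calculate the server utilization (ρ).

Server utilization: ρ = λ/μ
ρ = 6.9/13.8 = 0.5000
The server is busy 50.00% of the time.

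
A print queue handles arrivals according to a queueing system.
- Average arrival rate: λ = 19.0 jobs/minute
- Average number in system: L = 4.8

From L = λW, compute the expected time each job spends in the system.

Little's Law: L = λW, so W = L/λ
W = 4.8/19.0 = 0.2526 minutes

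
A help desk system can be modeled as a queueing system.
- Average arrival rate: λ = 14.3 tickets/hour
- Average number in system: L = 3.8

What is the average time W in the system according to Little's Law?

Little's Law: L = λW, so W = L/λ
W = 3.8/14.3 = 0.2657 hours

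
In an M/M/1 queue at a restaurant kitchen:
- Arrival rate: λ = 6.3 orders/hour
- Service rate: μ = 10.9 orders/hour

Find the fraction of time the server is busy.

Server utilization: ρ = λ/μ
ρ = 6.3/10.9 = 0.5780
The server is busy 57.80% of the time.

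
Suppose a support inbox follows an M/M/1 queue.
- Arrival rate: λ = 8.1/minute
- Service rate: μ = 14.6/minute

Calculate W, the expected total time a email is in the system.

First, compute utilization: ρ = λ/μ = 8.1/14.6 = 0.5548
For M/M/1: W = 1/(μ-λ)
W = 1/(14.6-8.1) = 1/6.50
W = 0.1538 minutes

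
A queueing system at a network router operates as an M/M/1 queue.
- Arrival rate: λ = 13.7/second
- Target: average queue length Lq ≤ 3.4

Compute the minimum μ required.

For M/M/1: Lq = λ²/(μ(μ-λ))
Need Lq ≤ 3.4, i.e. μ(μ-λ) ≥ λ²/3.4
μ² - 13.7μ - 187.69/3.4 ≥ 0  →  μ² - 13.7μ - 55.20294 ≥ 0
Quadratic formula (positive root): μ = [λ + √(λ² + 4×55.20294)]/2
Discriminant: 187.69 + 4×55.20294 = 408.5018, √408.5018 = 20.2114
μ ≥ (13.7 + 20.2114)/2 = 16.9557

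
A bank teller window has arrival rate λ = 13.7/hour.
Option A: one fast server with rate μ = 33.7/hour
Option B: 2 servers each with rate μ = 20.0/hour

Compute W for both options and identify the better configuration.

Option A: single server μ = 33.7 (M/M/1)
  ρ_A = 13.7/33.7 = 0.4065
  W_A = 1/(μ-λ) = 1/(33.7-13.7) = 1/20.00 = 0.05000

Option B: 2 servers μ = 20.0 (M/M/2)
  ρ_B = λ/(cμ) = 13.7/(2×20.0) = 0.3425
  Offered load a = λ/μ = cρ = 13.7/20.0 = 0.6850
  P₀ = [ Σₙ₌₀^1 aⁿ/n! + a^2/(2!(1-ρ)) ]⁻¹
  Σ = a^0/0! + a^1/1! = 1.0000 + 0.6850 = 1.6850
  a^2/(2!(1-ρ)) = 0.4692/(2 × 0.6575) = 0.3568
  P₀ = 1/(1.6850 + 0.3568) = 0.4898
  Lq = P₀·a^2·ρ / (2!(1-ρ)²) = 0.48976 × 0.46922 × 0.34250 / (2 × 0.43231) = 0.09103
  Wq_B = Lq/λ = 0.091034/13.7 = 0.0066448
  W_B = Wq_B + 1/μ = 0.0066448 + 0.050000 = 0.05664

Since W_A = 0.05000 < W_B = 0.05664, Option A (single fast server) has the shorter time in system.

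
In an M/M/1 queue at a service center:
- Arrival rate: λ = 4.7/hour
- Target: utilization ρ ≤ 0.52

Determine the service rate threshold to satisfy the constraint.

ρ = λ/μ, so μ = λ/ρ
μ ≥ 4.7/0.52 = 9.0385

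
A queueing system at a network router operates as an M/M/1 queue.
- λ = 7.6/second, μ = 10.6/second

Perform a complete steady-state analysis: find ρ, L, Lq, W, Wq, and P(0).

Step 1: ρ = λ/μ = 7.6/10.6 = 0.7170
Step 2: L = λ/(μ-λ) = 7.6/3.00 = 2.5333
Step 3: Lq = λ²/(μ(μ-λ)) = 57.76/(10.6×3.00) = 1.8164
Step 4: W = 1/(μ-λ) = 1/3.00 = 0.33333
Step 5: Wq = λ/(μ(μ-λ)) = 7.6/(10.6×3.00) = 0.2390
Step 6: P(0) = 1-ρ = 0.2830
Verify: L = λW = 7.6×0.33333 = 2.5333 ✔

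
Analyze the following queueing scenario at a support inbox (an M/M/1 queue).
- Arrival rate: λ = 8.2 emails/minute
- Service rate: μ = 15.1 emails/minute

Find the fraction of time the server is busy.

Server utilization: ρ = λ/μ
ρ = 8.2/15.1 = 0.5430
The server is busy 54.30% of the time.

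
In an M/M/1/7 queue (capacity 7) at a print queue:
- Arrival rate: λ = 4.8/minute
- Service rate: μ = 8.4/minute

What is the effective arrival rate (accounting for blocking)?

ρ = λ/μ = 4.8/8.4 = 0.57143
P₀ = (1-ρ)/(1-ρ^(K+1)) = (1-0.57143)/(1-0.57143^8) = 0.4286/0.9886 = 0.4335
P_K = P₀×ρ^K = 0.43350 × 0.57143^7 = 0.43350 × 0.019895 = 0.008624
λ_eff = λ(1-P_K) = 4.8 × (1 - 0.008624) = 4.8 × 0.99138 = 4.7586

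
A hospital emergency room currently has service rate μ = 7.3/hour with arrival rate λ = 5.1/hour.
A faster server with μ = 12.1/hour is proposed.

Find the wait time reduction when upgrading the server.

System 1: ρ₁ = 5.1/7.3 = 0.6986, W₁ = 1/(7.3-5.1) = 0.45455
System 2: ρ₂ = 5.1/12.1 = 0.4215, W₂ = 1/(12.1-5.1) = 0.14286
Improvement: (W₁-W₂)/W₁ = (0.45455-0.14286)/0.45455 = 68.57%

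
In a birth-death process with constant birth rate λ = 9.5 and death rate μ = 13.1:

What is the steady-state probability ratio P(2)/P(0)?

For constant rates: P(n)/P(0) = (λ/μ)^n
P(2)/P(0) = (9.5/13.1)^2 = 0.7252^2 = 0.5259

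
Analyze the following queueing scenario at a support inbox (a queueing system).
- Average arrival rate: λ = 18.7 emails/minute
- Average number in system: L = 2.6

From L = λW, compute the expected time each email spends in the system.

Little's Law: L = λW, so W = L/λ
W = 2.6/18.7 = 0.1390 minutes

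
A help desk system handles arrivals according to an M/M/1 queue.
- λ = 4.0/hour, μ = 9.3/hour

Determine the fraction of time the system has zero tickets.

ρ = λ/μ = 4.0/9.3 = 0.4301
P(0) = 1 - ρ = 1 - 0.4301 = 0.5699
The server is idle 56.99% of the time.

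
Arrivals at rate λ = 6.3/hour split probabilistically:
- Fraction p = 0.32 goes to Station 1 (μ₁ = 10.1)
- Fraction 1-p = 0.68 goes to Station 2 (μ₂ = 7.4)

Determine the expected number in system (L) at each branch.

Effective rates: λ₁ = 6.3×0.32 = 2.016, λ₂ = 6.3×0.68 = 4.284
Station 1: ρ₁ = 2.016/10.1 = 0.1996, L₁ = ρ₁/(1-ρ₁) = 0.1996/(1-0.1996) = 0.2494
Station 2: ρ₂ = 4.284/7.4 = 0.57892, L₂ = ρ₂/(1-ρ₂) = 0.57892/(1-0.57892) = 1.3748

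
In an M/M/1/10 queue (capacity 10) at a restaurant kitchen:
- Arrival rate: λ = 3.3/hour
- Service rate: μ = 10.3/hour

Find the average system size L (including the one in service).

ρ = λ/μ = 3.3/10.3 = 0.320388
P₀ = (1-ρ)/(1-ρ^(K+1)) = (1-0.320388)/(1-0.320388^11) = 0.6796/1.0000 = 0.6796
P_K = P₀×ρ^K = 0.67961 × 0.320388^10 = 0.67961 × 0.000011396 = 0.000007745
L = ρ[1 - (K+1)ρ^K + Kρ^(K+1)] / [(1-ρ)(1-ρ^(K+1))]
L = 0.320388 × (1 - 11×0.00001140 + 10×0.000003651) / ((1 - 0.320388) × (1 - 0.000003651)) = 0.4714 orders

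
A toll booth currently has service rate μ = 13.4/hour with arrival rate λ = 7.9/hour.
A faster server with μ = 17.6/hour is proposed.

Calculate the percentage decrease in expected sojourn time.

System 1: ρ₁ = 7.9/13.4 = 0.5896, W₁ = 1/(13.4-7.9) = 0.18182
System 2: ρ₂ = 7.9/17.6 = 0.4489, W₂ = 1/(17.6-7.9) = 0.10309
Improvement: (W₁-W₂)/W₁ = (0.18182-0.10309)/0.18182 = 43.30%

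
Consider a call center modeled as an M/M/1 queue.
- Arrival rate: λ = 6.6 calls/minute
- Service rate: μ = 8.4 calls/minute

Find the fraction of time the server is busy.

Server utilization: ρ = λ/μ
ρ = 6.6/8.4 = 0.7857
The server is busy 78.57% of the time.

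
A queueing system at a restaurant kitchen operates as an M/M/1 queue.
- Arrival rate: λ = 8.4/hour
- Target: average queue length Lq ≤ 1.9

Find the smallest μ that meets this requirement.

For M/M/1: Lq = λ²/(μ(μ-λ))
Need Lq ≤ 1.9, i.e. μ(μ-λ) ≥ λ²/1.9
μ² - 8.4μ - 70.56/1.9 ≥ 0  →  μ² - 8.4μ - 37.13684 ≥ 0
Quadratic formula (positive root): μ = [λ + √(λ² + 4×37.13684)]/2
Discriminant: 70.56 + 4×37.13684 = 219.1074, √219.1074 = 14.80228
μ ≥ (8.4 + 14.80228)/2 = 11.6011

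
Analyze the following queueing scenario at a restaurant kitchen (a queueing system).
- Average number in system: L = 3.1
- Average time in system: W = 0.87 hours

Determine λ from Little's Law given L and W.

Little's Law: L = λW, so λ = L/W
λ = 3.1/0.87 = 3.5632 orders/hour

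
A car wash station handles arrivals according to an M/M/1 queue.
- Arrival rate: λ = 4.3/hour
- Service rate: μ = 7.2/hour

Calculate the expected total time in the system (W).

First, compute utilization: ρ = λ/μ = 4.3/7.2 = 0.5972
For M/M/1: W = 1/(μ-λ)
W = 1/(7.2-4.3) = 1/2.90
W = 0.3448 hours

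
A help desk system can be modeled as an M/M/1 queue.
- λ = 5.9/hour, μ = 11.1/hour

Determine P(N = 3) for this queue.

ρ = λ/μ = 5.9/11.1 = 0.53153
P(n) = (1-ρ)ρⁿ
P(3) = (1-0.53153) × 0.53153^3
P(3) = 0.46847 × 0.15017
P(3) = 0.07035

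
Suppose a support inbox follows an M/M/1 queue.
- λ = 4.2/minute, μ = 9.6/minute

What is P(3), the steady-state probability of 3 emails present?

ρ = λ/μ = 4.2/9.6 = 0.4375
P(n) = (1-ρ)ρⁿ
P(3) = (1-0.4375) × 0.4375^3
P(3) = 0.5625 × 0.08374
P(3) = 0.04710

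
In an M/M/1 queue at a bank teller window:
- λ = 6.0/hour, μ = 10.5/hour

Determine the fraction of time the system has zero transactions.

ρ = λ/μ = 6.0/10.5 = 0.5714
P(0) = 1 - ρ = 1 - 0.5714 = 0.4286
The server is idle 42.86% of the time.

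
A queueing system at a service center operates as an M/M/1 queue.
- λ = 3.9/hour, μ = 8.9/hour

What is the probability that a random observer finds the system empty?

ρ = λ/μ = 3.9/8.9 = 0.4382
P(0) = 1 - ρ = 1 - 0.4382 = 0.5618
The server is idle 56.18% of the time.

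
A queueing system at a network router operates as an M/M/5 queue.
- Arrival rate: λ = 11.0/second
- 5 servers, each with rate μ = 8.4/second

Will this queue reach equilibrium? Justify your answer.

Stability requires ρ = λ/(cμ) < 1
ρ = 11.0/(5 × 8.4) = 11.0/42.00 = 0.2619
Since 0.2619 < 1, the system is STABLE.
The servers are busy 26.19% of the time.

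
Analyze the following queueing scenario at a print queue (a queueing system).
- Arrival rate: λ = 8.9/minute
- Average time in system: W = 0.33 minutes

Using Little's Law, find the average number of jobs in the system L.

Little's Law: L = λW
L = 8.9 × 0.33 = 2.9370 jobs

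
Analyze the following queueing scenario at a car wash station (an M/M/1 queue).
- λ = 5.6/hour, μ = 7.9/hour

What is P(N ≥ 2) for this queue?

ρ = λ/μ = 5.6/7.9 = 0.7089
P(N ≥ n) = ρⁿ
P(N ≥ 2) = 0.7089^2
P(N ≥ 2) = 0.5025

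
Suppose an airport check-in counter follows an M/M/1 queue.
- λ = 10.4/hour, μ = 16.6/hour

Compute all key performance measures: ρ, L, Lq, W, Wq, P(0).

Step 1: ρ = λ/μ = 10.4/16.6 = 0.6265
Step 2: L = λ/(μ-λ) = 10.4/6.20 = 1.6774
Step 3: Lq = λ²/(μ(μ-λ)) = 108.16/(16.6×6.20) = 1.0509
Step 4: W = 1/(μ-λ) = 1/6.20 = 0.16129
Step 5: Wq = λ/(μ(μ-λ)) = 10.4/(16.6×6.20) = 0.1010
Step 6: P(0) = 1-ρ = 0.3735
Verify: L = λW = 10.4×0.16129 = 1.6774 ✔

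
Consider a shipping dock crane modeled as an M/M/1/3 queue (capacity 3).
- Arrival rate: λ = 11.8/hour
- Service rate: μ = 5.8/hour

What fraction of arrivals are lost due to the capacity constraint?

ρ = λ/μ = 11.8/5.8 = 2.0345
P₀ = (1-ρ)/(1-ρ^(K+1)) = (1-2.0345)/(1-2.0345^4) = -1.0345/-16.1329 = 0.06412
P_K = P₀×ρ^K = 0.06412 × 2.0345^3 = 0.06412 × 8.4212 = 0.5400
Blocking probability = 54.00%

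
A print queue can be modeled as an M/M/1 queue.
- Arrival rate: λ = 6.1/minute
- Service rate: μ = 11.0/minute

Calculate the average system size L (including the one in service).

ρ = λ/μ = 6.1/11.0 = 0.5545
For M/M/1: L = λ/(μ-λ)
L = 6.1/(11.0-6.1) = 6.1/4.90
L = 1.2449 jobs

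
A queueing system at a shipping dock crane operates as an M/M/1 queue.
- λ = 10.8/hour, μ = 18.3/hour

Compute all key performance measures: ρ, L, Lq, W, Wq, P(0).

Step 1: ρ = λ/μ = 10.8/18.3 = 0.5902
Step 2: L = λ/(μ-λ) = 10.8/7.50 = 1.4400
Step 3: Lq = λ²/(μ(μ-λ)) = 116.64/(18.3×7.50) = 0.8498
Step 4: W = 1/(μ-λ) = 1/7.50 = 0.13333
Step 5: Wq = λ/(μ(μ-λ)) = 10.8/(18.3×7.50) = 0.07869
Step 6: P(0) = 1-ρ = 0.4098
Verify: L = λW = 10.8×0.13333 = 1.4400 ✔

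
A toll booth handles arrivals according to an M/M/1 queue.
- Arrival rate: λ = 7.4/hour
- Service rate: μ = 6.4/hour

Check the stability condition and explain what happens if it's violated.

Stability requires ρ = λ/(cμ) < 1
ρ = 7.4/(1 × 6.4) = 7.4/6.40 = 1.1562
Since 1.1562 ≥ 1, the system is UNSTABLE.
Queue grows without bound. Need μ > λ = 7.4.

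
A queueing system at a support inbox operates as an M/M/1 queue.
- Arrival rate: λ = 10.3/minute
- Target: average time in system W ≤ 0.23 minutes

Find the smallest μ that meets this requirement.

For M/M/1: W = 1/(μ-λ)
Need W ≤ 0.23, so 1/(μ-λ) ≤ 0.23
μ - λ ≥ 1/0.23 = 4.3478
μ ≥ 10.3 + 4.3478 = 14.6478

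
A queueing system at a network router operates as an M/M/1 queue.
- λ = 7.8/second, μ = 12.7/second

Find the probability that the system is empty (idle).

ρ = λ/μ = 7.8/12.7 = 0.6142
P(0) = 1 - ρ = 1 - 0.6142 = 0.3858
The server is idle 38.58% of the time.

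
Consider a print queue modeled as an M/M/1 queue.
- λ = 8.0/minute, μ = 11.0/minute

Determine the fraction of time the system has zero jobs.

ρ = λ/μ = 8.0/11.0 = 0.7273
P(0) = 1 - ρ = 1 - 0.7273 = 0.2727
The server is idle 27.27% of the time.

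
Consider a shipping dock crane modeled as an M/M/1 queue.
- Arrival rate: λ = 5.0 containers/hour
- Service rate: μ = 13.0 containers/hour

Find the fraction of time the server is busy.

Server utilization: ρ = λ/μ
ρ = 5.0/13.0 = 0.3846
The server is busy 38.46% of the time.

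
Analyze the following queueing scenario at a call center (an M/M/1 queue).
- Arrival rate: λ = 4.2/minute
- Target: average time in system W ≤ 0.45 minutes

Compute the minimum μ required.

For M/M/1: W = 1/(μ-λ)
Need W ≤ 0.45, so 1/(μ-λ) ≤ 0.45
μ - λ ≥ 1/0.45 = 2.2222
μ ≥ 4.2 + 2.2222 = 6.4222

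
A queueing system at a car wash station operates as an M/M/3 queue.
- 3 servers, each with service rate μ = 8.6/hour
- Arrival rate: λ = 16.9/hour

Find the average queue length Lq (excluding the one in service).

Traffic intensity: ρ = λ/(cμ) = 16.9/(3×8.6) = 0.6550
Since ρ = 0.6550 < 1, system is stable.
Offered load a = λ/μ = cρ = 16.9/8.6 = 1.9651
P₀ = [ Σₙ₌₀^2 aⁿ/n! + a^3/(3!(1-ρ)) ]⁻¹
Σ = a^0/0! + a^1/1! + a^2/2! = 1.00000 + 1.96512 + 1.93084 = 4.8960
a^3/(3!(1-ρ)) = 7.58865/(6 × 0.344961) = 3.6664
P₀ = 1/(4.8960 + 3.6664) = 0.1168
Lq = P₀·a^3·ρ / (3!(1-ρ)²) = 0.1168 × 7.5887 × 0.6550 / (6 × 0.1190) = 0.8131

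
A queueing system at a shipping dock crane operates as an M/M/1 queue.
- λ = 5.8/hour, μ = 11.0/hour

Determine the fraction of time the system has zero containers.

ρ = λ/μ = 5.8/11.0 = 0.5273
P(0) = 1 - ρ = 1 - 0.5273 = 0.4727
The server is idle 47.27% of the time.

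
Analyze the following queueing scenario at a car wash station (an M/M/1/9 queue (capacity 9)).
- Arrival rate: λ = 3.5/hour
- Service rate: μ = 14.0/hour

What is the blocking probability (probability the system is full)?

ρ = λ/μ = 3.5/14.0 = 0.2500
P₀ = (1-ρ)/(1-ρ^(K+1)) = (1-0.2500)/(1-0.2500^10) = 0.7500/1.0000 = 0.7500
P_K = P₀×ρ^K = 0.7500 × 0.2500^9 = 0.7500 × 0.000003815 = 0.000002861
Blocking probability = 0.0002861%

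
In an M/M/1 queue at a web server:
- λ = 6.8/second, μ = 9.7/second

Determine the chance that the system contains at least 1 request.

ρ = λ/μ = 6.8/9.7 = 0.7010
P(N ≥ n) = ρⁿ
P(N ≥ 1) = 0.7010^1
P(N ≥ 1) = 0.7010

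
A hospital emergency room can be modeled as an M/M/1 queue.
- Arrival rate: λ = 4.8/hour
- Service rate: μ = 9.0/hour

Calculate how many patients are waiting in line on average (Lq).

ρ = λ/μ = 4.8/9.0 = 0.5333
For M/M/1: Lq = λ²/(μ(μ-λ))
Lq = 23.04/(9.0 × 4.20)
Lq = 0.6095 patients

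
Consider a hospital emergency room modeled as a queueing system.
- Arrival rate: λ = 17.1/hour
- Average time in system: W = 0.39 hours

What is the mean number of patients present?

Little's Law: L = λW
L = 17.1 × 0.39 = 6.6690 patients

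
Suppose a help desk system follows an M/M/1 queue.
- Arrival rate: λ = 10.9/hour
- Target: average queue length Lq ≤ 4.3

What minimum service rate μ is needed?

For M/M/1: Lq = λ²/(μ(μ-λ))
Need Lq ≤ 4.3, i.e. μ(μ-λ) ≥ λ²/4.3
μ² - 10.9μ - 118.81/4.3 ≥ 0  →  μ² - 10.9μ - 27.63023 ≥ 0
Quadratic formula (positive root): μ = [λ + √(λ² + 4×27.63023)]/2
Discriminant: 118.81 + 4×27.63023 = 229.3309, √229.3309 = 15.14368
μ ≥ (10.9 + 15.14368)/2 = 13.0218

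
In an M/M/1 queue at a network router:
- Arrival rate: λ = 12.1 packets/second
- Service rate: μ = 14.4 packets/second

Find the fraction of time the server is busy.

Server utilization: ρ = λ/μ
ρ = 12.1/14.4 = 0.8403
The server is busy 84.03% of the time.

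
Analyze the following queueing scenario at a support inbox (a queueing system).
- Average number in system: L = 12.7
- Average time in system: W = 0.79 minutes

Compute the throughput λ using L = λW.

Little's Law: L = λW, so λ = L/W
λ = 12.7/0.79 = 16.0759 emails/minute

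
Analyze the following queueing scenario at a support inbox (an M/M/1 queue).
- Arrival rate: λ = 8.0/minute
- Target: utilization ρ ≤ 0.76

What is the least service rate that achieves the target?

ρ = λ/μ, so μ = λ/ρ
μ ≥ 8.0/0.76 = 10.5263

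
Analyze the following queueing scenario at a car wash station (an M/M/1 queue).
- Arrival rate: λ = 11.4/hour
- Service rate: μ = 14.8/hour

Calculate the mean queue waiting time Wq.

First, compute utilization: ρ = λ/μ = 11.4/14.8 = 0.7703
For M/M/1: Wq = λ/(μ(μ-λ))
Wq = 11.4/(14.8 × (14.8-11.4))
Wq = 11.4/(14.8 × 3.40)
Wq = 0.2266 hours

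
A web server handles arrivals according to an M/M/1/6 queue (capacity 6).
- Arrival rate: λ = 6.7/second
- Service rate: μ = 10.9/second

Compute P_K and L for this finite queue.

ρ = λ/μ = 6.7/10.9 = 0.61468
P₀ = (1-ρ)/(1-ρ^(K+1)) = (1-0.61468)/(1-0.61468^7) = 0.3853/0.9668 = 0.3985
P_K = P₀×ρ^K = 0.3985 × 0.61468^6 = 0.3985 × 0.05394 = 0.02150
Blocking probability P_6 = 0.02150 (2.15%)
L = ρ[1 - (K+1)ρ^K + Kρ^(K+1)] / [(1-ρ)(1-ρ^(K+1))]
L = 0.61468 × (1 - 7×0.053938 + 6×0.033155) / ((1 - 0.61468) × (1 - 0.033155)) = 1.3552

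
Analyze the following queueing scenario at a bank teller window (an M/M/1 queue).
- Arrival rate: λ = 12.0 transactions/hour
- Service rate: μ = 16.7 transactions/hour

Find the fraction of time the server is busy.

Server utilization: ρ = λ/μ
ρ = 12.0/16.7 = 0.7186
The server is busy 71.86% of the time.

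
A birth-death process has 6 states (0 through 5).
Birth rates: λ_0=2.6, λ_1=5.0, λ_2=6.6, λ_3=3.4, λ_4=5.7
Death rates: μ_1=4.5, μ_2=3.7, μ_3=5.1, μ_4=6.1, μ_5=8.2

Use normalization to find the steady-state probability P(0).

Ratios P(n)/P(0) = (λ₀···λₙ₋₁)/(μ₁···μₙ):
P(1)/P(0) = (2.6)/(4.5) = 0.57778
P(2)/P(0) = (2.6×5.0)/(4.5×3.7) = 0.78078
P(3)/P(0) = (2.6×5.0×6.6)/(4.5×3.7×5.1) = 1.0104
P(4)/P(0) = (2.6×5.0×6.6×3.4)/(4.5×3.7×5.1×6.1) = 0.56319
P(5)/P(0) = (2.6×5.0×6.6×3.4×5.7)/(4.5×3.7×5.1×6.1×8.2) = 0.39148

Normalization: ∑ P(n) = 1
P(0) × (1.0000 + 0.57778 + 0.78078 + 1.0104 + 0.56319 + 0.39148) = 1
P(0) × 4.3236 = 1
P(0) = 1/4.3236 = 0.2313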